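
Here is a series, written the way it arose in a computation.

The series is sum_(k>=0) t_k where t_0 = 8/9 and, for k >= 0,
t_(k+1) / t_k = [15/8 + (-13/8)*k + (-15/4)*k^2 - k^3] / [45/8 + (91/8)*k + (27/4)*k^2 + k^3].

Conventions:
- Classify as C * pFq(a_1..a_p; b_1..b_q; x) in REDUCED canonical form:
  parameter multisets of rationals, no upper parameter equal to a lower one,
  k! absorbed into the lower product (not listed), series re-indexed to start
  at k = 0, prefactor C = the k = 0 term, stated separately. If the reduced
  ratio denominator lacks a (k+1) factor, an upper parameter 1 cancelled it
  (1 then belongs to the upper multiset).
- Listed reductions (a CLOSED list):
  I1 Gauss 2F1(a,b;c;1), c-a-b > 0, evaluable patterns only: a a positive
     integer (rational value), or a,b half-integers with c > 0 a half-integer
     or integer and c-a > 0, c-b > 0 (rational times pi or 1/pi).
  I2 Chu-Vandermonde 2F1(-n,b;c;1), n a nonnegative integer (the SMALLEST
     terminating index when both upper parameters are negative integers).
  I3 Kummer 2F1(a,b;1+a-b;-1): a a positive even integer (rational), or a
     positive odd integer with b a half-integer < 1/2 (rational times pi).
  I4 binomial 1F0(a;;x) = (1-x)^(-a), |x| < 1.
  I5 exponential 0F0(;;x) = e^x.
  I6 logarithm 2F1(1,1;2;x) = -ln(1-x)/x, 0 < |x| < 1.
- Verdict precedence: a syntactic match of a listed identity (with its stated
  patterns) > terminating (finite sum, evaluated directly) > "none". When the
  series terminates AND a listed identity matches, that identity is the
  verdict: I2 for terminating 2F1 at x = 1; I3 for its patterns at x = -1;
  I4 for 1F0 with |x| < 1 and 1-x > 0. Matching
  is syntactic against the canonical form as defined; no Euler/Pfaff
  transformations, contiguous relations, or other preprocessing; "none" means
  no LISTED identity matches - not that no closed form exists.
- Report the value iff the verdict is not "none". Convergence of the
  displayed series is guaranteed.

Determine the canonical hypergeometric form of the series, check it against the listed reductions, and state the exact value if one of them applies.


x = -1 here; the reduced form reads 2F1, upper {-1/2, 3}, lower {9/2}, C = 8/9. Verdict: this is the Kummer evaluation I3 (x = -1; c = 9/2 equals 1+a-b for upper {-1/2, 3}: listed pattern). Its exact value is (35/96) * pi.

Structural cue: x = (-1) and the parameter 5/4 appears in both the upper and lower lists and cancels.
Ratio: r(k) = (-1) * (k-1/2) (k+3) / [(k+9/2) (k+1)] ; factor over Q: parameters, x = (-1), and C = 8/9.


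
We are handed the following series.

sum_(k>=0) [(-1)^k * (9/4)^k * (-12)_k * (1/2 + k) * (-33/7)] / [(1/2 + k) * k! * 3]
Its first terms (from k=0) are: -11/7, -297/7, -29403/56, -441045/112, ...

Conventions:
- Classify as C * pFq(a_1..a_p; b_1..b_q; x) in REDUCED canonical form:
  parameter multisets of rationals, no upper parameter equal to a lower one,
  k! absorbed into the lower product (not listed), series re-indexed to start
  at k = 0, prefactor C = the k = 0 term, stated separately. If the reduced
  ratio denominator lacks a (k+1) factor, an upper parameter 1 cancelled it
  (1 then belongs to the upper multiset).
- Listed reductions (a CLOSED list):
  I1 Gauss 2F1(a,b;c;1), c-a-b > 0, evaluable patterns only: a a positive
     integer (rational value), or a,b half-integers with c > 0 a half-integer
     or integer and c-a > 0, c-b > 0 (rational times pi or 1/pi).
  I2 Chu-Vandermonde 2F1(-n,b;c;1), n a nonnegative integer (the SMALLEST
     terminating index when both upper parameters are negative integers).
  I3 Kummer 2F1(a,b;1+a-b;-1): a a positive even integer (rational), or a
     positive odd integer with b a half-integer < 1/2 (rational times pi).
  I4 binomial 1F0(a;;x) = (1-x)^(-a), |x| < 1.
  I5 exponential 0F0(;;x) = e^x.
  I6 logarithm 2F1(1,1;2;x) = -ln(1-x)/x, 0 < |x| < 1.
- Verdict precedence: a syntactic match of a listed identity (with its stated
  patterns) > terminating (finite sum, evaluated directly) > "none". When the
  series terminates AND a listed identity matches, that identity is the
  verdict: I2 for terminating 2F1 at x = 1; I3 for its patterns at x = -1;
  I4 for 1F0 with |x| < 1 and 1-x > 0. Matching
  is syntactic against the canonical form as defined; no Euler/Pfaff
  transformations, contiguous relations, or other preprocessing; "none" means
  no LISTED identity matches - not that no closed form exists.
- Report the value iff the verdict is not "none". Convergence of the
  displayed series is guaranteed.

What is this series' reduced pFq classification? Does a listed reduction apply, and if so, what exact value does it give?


Key step: t_0 = -11/7 here, and the constant factors (C = -11/7) combine into one prefactor.
Term ratio: r(k) = (-9/4) * (k-12) / [(k+1)] - rational in k, leading ratio (-9/4); with t_0 = -11/7, classification follows.

At argument -9/4: a 1F0 with upper {-12}, lower {-}, scaled by C = -11/7. Verdict: terminating - upper parameter -12 makes this a finite sum (last index 12), evaluated exactly. Hence: -256278936347291/117440512.


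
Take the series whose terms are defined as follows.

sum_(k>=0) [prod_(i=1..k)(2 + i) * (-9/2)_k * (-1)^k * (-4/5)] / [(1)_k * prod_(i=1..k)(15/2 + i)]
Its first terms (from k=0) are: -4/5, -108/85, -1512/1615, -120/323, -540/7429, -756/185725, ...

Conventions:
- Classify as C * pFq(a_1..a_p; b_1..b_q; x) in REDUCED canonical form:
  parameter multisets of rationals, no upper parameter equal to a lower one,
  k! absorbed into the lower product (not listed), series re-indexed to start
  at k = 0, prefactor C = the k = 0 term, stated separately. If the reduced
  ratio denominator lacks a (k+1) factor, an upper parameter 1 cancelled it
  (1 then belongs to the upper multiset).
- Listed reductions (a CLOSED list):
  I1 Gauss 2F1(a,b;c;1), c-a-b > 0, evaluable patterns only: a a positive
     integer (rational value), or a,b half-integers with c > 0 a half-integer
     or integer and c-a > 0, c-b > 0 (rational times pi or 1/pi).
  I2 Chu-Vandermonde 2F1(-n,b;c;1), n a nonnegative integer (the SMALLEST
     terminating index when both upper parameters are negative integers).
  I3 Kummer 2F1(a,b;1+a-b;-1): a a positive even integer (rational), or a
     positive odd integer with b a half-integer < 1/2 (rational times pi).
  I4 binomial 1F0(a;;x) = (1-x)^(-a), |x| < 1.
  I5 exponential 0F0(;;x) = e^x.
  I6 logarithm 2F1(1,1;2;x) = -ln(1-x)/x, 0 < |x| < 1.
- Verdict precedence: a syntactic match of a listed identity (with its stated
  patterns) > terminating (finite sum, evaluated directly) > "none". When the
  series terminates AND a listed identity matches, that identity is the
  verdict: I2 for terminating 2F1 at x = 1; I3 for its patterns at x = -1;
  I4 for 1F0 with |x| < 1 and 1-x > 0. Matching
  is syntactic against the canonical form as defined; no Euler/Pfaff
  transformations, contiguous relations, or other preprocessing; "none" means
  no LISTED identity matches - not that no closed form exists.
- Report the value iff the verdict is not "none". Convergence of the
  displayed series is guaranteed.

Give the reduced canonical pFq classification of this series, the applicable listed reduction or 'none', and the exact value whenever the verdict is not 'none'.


At argument -1: a 2F1 with upper {-9/2, 3}, lower {17/2}, scaled by C = -4/5. Verdict: Kummer's theorem (I3) applies (x = -1; c = 17/2 equals 1+a-b for upper {-9/2, 3}: listed pattern). Exact value: (-9009/8192) * pi.

The tell: with t_0 = -4/5, (1)_k (C = -4/5, x = -1) is k! itself.
Adjacent-term ratio: r(k) = (-1) * (k-9/2) (k+3) / [(k+17/2) (k+1)] - rational in k, leading ratio (-1); with t_0 = -4/5, classification follows.


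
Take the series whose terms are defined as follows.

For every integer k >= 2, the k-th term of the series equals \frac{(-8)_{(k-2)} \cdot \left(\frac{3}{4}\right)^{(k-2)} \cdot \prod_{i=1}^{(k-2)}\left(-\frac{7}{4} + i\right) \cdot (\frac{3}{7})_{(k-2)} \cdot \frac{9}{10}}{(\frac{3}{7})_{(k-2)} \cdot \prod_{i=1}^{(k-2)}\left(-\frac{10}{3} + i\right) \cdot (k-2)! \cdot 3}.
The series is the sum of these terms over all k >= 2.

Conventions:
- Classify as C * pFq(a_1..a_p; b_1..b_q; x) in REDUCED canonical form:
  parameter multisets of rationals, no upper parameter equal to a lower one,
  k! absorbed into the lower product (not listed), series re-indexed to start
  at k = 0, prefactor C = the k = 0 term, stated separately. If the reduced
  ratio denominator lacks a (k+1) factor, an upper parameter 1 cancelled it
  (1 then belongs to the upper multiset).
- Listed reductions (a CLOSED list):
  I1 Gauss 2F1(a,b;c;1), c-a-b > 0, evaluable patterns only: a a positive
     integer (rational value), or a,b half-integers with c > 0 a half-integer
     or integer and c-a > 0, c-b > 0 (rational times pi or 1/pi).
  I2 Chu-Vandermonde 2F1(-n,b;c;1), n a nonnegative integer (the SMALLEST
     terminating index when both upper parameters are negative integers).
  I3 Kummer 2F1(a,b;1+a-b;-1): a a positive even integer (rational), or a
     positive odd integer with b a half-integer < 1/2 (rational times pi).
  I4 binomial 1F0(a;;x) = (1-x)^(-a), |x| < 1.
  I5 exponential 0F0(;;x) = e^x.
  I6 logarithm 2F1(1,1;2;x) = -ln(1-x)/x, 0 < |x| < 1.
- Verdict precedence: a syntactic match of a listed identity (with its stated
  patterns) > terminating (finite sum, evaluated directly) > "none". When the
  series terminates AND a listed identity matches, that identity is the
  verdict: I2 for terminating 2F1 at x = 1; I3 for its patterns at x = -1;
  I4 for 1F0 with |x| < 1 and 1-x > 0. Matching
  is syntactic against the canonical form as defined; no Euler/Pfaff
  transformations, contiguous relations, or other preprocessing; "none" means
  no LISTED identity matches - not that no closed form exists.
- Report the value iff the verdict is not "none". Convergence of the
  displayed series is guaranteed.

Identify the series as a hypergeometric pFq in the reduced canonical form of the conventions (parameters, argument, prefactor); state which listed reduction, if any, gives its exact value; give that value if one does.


Key step: with t_0 = \frac{3}{10}, the constant factors (prefactor 3/10) combine into one prefactor.
Adjacent-term ratio: r(k) = \frac{3}{4} * (k-8) (k-\frac{3}{4}) / [(k-\frac{7}{3}) (k+1)] ; factor over Q: parameters, x = \frac{3}{4}, and C = \frac{3}{10}.

x = \frac{3}{4} here; the reduced form reads 2F1, upper {-8, -\frac{3}{4}}, lower {-\frac{7}{3}}, C = \frac{3}{10}. Verdict: terminating. With -8 upstairs the series is a 9-term polynomial sum; evaluated term by term. Exact value: -\frac{36708283971165}{84662395338752}.


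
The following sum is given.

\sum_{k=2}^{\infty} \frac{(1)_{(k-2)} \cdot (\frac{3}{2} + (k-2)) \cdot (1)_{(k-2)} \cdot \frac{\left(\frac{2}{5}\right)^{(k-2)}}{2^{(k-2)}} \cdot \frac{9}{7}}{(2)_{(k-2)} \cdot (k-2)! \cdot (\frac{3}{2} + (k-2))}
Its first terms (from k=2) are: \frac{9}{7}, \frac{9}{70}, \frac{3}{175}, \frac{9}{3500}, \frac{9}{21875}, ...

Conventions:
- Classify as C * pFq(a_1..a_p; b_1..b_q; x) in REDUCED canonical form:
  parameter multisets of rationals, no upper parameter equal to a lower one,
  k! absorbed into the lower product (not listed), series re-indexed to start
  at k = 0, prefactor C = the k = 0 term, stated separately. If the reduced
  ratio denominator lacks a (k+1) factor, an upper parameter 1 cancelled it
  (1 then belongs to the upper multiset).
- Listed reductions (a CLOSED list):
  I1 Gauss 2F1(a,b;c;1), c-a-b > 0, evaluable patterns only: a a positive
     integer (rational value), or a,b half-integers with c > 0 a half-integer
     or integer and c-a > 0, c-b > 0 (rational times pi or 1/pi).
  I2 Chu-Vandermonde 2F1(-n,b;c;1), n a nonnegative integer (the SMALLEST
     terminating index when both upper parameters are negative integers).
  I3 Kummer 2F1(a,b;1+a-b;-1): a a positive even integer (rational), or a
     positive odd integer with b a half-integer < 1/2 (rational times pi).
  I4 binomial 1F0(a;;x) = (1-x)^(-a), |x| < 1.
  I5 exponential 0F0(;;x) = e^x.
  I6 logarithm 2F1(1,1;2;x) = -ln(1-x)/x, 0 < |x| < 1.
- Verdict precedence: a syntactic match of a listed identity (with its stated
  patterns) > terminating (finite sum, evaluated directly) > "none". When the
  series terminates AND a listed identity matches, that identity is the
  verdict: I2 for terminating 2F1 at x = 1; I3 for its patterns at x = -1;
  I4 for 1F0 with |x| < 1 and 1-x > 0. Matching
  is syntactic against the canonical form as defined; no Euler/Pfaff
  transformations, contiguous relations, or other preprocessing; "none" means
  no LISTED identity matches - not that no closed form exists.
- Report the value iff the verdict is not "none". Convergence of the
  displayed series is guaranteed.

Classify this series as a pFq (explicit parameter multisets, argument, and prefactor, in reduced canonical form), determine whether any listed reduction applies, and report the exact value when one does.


With C = \frac{9}{7}: the canonical form is 2F1(1, 1; 2; \frac{1}{5}). Verdict: the logarithmic series (I6) fires (the logarithm: parameters (1,1;2), x = \frac{1}{5}). Exact value: \left(-\frac{45}{7}\right) \cdot \ln\left(\frac{4}{5}\right).

Structural cue: t_0 being \frac{9}{7}, the two k-th powers (C = 9/7) combine into one argument.
Adjacent-term ratio: r(k) = \frac{1}{5} * (k+1) (k+1) / [(k+2) (k+1)] - rational; roots negated = parameters, x = \frac{1}{5}, C = \frac{9}{7}.


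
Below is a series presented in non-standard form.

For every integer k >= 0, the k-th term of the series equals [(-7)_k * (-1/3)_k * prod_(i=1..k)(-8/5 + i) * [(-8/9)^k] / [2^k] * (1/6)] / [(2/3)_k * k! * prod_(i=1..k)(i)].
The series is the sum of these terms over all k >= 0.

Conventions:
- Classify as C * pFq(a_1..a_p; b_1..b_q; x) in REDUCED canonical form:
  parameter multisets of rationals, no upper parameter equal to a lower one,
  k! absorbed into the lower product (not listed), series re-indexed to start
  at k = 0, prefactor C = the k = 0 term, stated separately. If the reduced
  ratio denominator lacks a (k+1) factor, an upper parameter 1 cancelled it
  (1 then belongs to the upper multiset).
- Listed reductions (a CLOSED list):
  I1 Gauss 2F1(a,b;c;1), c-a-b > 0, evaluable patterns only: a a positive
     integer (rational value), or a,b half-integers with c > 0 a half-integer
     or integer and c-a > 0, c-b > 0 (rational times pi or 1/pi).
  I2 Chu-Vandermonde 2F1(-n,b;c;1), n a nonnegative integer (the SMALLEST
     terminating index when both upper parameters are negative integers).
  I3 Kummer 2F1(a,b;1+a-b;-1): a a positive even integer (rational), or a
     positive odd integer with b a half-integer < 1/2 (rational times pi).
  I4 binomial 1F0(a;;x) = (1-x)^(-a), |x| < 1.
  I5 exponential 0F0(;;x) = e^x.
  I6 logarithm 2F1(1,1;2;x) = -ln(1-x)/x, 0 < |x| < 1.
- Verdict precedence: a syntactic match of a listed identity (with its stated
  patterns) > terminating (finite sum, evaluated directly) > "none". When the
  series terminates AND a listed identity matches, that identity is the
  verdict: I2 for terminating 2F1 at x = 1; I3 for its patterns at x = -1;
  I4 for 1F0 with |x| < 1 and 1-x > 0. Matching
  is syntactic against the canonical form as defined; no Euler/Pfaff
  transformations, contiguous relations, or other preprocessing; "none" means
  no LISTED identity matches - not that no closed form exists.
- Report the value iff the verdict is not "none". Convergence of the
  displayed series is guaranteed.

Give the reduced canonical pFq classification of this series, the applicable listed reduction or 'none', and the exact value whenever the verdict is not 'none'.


The tell: t_0 = 1/6 here, and the two k-th powers (C = 1/6) combine into one argument.
Step ratio: r(k) = (-4/9) * (k-7) (k-3/5) (k-1/3) / [(k+2/3) (k+1) (k+1)] ; factor over Q: parameters, x = (-4/9), and C = 1/6.

x = -4/9 here; the reduced form reads 3F2, upper {-7, -3/5, -1/3}, lower {2/3, 1}, C = 1/6. Verdict: terminating at k = 7: the factor (-7)_k kills every later term; summing the 8 survivors is exact. Exact value: 23511498340141/68506066406250.


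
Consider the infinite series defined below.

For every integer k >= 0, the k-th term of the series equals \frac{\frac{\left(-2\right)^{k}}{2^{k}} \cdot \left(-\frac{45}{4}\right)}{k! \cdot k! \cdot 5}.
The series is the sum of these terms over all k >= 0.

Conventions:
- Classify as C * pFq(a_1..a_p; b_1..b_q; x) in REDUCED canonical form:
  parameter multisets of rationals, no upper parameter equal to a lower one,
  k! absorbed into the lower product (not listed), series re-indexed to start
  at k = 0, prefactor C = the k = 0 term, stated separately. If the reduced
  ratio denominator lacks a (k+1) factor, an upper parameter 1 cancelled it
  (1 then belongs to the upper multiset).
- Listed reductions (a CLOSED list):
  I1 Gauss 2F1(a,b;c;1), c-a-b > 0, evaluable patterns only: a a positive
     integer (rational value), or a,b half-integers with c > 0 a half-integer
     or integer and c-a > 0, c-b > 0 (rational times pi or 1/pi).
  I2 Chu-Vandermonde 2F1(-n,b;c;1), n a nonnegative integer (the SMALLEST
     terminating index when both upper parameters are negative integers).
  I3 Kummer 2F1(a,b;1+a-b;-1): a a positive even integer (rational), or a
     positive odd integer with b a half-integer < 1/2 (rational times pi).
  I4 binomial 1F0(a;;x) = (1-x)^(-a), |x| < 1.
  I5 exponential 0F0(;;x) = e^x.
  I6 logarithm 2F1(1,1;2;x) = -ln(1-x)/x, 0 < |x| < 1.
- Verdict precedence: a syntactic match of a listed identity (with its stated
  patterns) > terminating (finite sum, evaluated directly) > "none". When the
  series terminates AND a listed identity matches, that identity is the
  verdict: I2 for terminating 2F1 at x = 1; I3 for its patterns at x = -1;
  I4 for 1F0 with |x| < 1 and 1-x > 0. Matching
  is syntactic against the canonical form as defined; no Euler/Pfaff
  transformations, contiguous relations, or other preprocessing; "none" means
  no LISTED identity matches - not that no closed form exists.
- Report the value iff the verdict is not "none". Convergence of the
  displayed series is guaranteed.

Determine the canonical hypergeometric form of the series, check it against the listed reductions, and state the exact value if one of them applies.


x = -1 here; the reduced form reads 0F1, upper {-}, lower {1}, C = -\frac{9}{4}. Verdict: none. A 0F1 with upper {-} fits none of I1-I6 at x = -1; the sum runs forever.

Structural cue: with t_0 = -\frac{9}{4}, the constant factors (prefactor -9/4) combine into one prefactor.
Term ratio: r(k) = -1 * 1 / [(k+1) (k+1)] ; factor over Q: parameters, x = -1, and C = -\frac{9}{4}.


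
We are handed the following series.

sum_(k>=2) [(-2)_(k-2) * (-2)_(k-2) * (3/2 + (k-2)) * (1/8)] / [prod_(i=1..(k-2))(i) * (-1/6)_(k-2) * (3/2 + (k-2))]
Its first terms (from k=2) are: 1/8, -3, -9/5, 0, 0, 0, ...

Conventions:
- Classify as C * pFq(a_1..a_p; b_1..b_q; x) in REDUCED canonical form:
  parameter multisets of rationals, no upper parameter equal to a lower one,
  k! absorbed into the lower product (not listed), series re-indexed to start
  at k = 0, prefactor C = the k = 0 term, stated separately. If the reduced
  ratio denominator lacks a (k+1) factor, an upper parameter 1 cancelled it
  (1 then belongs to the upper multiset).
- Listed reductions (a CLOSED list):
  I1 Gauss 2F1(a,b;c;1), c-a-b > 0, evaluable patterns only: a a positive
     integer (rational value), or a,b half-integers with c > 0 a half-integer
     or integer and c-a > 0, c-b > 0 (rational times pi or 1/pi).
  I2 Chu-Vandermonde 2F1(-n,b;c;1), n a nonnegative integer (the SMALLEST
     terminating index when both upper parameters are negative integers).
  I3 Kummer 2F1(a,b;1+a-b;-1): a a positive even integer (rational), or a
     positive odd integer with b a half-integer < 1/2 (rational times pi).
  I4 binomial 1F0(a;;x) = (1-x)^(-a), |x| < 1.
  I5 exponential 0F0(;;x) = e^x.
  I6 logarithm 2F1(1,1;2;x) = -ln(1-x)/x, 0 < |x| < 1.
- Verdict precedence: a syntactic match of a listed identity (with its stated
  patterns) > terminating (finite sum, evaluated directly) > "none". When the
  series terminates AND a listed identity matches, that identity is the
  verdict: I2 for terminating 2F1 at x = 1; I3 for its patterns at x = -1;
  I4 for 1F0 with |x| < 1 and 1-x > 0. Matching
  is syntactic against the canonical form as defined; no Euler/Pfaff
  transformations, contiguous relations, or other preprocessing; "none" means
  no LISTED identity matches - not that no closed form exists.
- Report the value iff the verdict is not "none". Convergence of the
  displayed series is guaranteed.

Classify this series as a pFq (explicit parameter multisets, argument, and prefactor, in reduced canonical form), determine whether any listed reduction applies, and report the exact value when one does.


Canonical form: C = 1/8 times 2F1 with upper {-2, -2}, lower {-1/6}, x = 1. Verdict: Chu-Vandermonde (I2) fires (terminating 2F1 at x = 1 with n = 2, b = -2, c = -1/6). Exact value: -187/40.

Structural cue: t_0 being 1/8, the factor k + 3/2 cancels (top and bottom), leaving prefactor 1/8.
Consecutive-term ratio: r(k) = 1 * (k-2) (k-2) / [(k-1/6) (k+1)] - rational in k, leading ratio 1; with t_0 = 1/8, classification follows.


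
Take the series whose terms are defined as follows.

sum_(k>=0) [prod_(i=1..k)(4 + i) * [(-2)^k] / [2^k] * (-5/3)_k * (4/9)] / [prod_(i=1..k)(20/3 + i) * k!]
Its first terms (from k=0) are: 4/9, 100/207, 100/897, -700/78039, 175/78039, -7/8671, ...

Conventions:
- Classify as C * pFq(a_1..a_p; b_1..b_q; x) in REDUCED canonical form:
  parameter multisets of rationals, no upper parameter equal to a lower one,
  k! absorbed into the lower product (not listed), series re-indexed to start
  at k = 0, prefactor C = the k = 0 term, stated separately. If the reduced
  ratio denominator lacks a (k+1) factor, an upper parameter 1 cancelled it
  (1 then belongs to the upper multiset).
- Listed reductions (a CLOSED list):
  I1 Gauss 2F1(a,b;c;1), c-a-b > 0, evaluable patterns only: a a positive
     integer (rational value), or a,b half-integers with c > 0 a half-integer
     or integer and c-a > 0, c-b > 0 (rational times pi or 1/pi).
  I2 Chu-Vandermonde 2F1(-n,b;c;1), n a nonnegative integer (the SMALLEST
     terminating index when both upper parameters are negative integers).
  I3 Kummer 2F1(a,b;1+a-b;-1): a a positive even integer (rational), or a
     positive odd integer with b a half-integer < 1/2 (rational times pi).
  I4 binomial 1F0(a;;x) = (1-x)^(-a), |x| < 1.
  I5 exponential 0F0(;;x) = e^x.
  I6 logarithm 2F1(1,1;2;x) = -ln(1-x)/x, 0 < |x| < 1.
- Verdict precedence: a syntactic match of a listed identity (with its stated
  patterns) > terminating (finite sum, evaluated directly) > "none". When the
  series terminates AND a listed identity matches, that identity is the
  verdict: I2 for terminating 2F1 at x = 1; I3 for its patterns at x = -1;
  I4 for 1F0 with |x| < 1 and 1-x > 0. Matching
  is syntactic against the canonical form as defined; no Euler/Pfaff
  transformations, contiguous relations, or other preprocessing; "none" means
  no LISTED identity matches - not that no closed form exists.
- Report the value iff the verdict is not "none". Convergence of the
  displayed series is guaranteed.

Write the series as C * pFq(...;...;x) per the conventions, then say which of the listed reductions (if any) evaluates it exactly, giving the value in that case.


At argument -1: a 2F1 with upper {-5/3, 5}, lower {23/3}, scaled by C = 4/9. Verdict: none (x = -1): each listed identity misses the multisets {-5/3, 5} ; {23/3}.

First insight: from the first term 4/9: the lower running product (prefactor 4/9) is a rising factorial.
Adjacent-term ratio: r(k) = (-1) * (k-5/3) (k+5) / [(k+23/3) (k+1)] ; factor over Q: parameters, x = (-1), and C = 4/9.


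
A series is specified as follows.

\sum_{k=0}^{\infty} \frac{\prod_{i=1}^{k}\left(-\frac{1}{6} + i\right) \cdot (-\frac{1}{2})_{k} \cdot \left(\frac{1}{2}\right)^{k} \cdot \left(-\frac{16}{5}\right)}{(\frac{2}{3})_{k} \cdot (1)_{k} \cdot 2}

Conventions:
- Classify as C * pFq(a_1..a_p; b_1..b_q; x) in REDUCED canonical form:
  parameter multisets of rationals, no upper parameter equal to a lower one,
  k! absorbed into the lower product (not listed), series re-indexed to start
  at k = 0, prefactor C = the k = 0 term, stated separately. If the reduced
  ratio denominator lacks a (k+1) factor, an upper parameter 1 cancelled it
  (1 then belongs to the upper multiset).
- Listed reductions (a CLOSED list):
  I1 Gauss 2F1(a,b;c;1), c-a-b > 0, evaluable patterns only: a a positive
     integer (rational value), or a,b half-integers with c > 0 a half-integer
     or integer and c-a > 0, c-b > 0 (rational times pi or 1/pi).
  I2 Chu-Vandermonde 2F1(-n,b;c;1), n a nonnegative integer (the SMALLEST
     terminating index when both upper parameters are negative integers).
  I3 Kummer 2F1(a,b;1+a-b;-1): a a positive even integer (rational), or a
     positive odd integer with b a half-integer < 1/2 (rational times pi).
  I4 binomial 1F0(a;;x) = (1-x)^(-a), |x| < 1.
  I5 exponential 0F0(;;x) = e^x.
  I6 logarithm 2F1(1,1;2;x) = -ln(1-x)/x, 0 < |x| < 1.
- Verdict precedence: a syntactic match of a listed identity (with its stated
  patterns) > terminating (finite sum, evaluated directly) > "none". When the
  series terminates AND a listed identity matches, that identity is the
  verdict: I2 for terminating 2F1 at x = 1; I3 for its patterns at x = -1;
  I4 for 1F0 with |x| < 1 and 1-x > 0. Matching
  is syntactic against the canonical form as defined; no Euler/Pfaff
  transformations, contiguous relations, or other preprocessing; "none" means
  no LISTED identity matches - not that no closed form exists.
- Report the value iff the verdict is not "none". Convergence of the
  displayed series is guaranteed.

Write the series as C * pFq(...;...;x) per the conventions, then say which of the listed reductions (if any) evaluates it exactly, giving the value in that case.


Reduced: x = \frac{1}{2}, 2F1, upper = {-\frac{1}{2}, \frac{5}{6}}, lower = {\frac{2}{3}}, C = -\frac{8}{5}. Verdict: none. Every listed pattern misses the 2F1 form at \frac{1}{2}, upper {-\frac{1}{2}, \frac{5}{6}}.

First insight: t_0 = -\frac{8}{5} here, and the constant factors (C = -8/5, x = 1/2) combine into one prefactor.
Step ratio: r(k) = \frac{1}{2} * (k-\frac{1}{2}) (k+\frac{5}{6}) / [(k+\frac{2}{3}) (k+1)] - rational in k. x = \frac{1}{2}; t_0 = -\frac{8}{5}; negate the roots.


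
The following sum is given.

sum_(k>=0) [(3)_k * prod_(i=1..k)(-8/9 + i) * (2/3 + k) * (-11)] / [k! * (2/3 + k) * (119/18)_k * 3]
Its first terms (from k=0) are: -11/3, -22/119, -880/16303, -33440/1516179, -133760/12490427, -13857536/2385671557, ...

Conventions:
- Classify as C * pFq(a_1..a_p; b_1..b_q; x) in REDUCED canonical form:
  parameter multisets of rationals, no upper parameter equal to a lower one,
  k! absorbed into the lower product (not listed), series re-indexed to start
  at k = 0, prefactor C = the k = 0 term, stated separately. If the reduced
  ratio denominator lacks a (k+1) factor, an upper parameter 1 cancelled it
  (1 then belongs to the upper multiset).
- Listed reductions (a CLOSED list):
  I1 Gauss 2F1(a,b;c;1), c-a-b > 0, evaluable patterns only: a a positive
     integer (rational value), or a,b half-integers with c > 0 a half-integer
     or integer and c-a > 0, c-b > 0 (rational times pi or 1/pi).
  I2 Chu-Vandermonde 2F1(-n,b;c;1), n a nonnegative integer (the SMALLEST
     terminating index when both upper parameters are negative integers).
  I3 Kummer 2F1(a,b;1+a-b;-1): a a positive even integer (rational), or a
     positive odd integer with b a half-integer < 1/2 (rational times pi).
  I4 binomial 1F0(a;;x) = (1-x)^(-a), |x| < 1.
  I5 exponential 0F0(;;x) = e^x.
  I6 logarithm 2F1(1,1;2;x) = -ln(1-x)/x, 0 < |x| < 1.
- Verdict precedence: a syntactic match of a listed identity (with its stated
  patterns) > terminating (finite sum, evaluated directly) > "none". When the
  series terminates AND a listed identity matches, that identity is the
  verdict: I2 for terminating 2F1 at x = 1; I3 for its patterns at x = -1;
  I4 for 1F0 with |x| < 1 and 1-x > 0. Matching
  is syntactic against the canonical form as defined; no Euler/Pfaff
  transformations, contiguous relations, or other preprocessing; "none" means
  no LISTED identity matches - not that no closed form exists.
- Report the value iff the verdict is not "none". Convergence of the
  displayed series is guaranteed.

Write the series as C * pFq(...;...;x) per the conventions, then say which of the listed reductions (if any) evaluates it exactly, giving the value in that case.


Reduced: x = 1, 2F1, upper = {1/9, 3}, lower = {119/18}, C = -11/3. Verdict: Gauss's theorem (I1) fires (x = 1: the Gamma ratio telescopes since c-a-b = 7/2 > 0 and a = 3 in Z>0). Its exact value is -544895/137781.

Structural cue: x = 1 and the running product (prefactor -11/3) telescopes to a rising factorial.
Consecutive-term ratio: r(k) = 1 * (k+1/9) (k+3) / [(k+119/18) (k+1)] ; factor over Q: parameters, x = 1, and C = -11/3.


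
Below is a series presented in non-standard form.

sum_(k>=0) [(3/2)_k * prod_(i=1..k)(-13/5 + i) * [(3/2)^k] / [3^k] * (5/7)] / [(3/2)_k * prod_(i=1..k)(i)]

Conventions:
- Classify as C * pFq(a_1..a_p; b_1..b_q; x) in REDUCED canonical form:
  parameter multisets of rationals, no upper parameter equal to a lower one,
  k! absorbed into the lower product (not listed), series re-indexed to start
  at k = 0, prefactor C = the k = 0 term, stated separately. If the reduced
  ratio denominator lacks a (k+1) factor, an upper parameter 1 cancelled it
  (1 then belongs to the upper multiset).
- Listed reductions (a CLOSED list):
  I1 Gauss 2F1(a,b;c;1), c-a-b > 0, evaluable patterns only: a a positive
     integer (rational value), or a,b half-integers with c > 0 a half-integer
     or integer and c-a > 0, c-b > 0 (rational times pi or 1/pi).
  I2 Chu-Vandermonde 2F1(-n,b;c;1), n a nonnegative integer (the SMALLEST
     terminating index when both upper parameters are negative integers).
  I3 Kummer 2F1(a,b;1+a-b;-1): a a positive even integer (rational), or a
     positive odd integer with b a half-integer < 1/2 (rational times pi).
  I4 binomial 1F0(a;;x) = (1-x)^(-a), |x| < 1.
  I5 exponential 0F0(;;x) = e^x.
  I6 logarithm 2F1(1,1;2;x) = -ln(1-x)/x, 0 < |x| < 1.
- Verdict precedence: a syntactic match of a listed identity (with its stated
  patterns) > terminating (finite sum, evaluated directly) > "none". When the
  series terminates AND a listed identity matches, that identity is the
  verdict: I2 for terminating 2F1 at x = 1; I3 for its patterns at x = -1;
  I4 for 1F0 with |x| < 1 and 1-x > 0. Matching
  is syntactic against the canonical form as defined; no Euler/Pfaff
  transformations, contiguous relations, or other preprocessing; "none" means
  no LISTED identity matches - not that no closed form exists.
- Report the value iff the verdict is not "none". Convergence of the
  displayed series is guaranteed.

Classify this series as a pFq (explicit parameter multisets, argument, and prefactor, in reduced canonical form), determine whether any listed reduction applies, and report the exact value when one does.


Reduced: x = 1/2, 1F0, upper = {-8/5}, lower = {-}, C = 5/7. Verdict: binomial (I4) fires (the 1F0 binomial series: exponent 8/5, x = 1/2). Sum: (5/7) * (1/2)^(8/5).

Key step: from the first term 5/7: the running product (C = 5/7, x = 1/2) telescopes to a rising factorial.
Adjacent-term ratio: r(k) = (1/2) * (k-8/5) / [(k+1)] - poly over poly, x = (1/2) from leading terms; C = 5/7 at k = 0.


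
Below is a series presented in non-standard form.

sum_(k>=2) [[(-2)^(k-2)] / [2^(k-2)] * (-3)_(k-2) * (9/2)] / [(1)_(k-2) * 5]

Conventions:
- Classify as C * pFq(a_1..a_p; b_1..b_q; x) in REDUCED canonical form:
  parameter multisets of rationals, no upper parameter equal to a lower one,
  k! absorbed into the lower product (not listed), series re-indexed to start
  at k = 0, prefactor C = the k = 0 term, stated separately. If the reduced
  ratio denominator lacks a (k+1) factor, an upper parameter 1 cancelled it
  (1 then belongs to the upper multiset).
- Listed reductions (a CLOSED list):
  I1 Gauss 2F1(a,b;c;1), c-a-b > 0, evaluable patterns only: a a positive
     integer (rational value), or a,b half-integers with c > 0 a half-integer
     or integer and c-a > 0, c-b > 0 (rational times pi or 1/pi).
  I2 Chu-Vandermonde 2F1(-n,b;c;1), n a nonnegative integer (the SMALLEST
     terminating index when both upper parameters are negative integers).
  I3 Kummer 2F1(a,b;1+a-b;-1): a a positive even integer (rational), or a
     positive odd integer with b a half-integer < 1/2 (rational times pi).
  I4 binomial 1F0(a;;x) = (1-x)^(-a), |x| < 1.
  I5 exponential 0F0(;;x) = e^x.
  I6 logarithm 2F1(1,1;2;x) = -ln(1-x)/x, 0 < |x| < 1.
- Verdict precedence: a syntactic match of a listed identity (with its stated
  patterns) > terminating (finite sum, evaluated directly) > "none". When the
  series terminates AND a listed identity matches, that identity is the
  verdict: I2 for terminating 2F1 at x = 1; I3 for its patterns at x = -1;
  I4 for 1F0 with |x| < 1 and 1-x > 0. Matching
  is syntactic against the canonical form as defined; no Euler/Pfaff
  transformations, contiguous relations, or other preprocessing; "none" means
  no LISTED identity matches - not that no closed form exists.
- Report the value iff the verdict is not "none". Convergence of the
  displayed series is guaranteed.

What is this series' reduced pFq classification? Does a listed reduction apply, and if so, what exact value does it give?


First insight: t_0 being 9/10, the constant factors (prefactor 9/10) combine into one prefactor.
Consecutive-term ratio: r(k) = (-1) * (k-3) / [(k+1)] - poly over poly, x = (-1) from leading terms; C = 9/10 at k = 0.

Classification (C = 9/10): 1F0 with upper {-3}, lower {-}, argument x = -1. Verdict: terminating - no listed pattern fits, but -3 in the upper list cuts the series at k = 3; direct evaluation. Its exact value is 36/5.


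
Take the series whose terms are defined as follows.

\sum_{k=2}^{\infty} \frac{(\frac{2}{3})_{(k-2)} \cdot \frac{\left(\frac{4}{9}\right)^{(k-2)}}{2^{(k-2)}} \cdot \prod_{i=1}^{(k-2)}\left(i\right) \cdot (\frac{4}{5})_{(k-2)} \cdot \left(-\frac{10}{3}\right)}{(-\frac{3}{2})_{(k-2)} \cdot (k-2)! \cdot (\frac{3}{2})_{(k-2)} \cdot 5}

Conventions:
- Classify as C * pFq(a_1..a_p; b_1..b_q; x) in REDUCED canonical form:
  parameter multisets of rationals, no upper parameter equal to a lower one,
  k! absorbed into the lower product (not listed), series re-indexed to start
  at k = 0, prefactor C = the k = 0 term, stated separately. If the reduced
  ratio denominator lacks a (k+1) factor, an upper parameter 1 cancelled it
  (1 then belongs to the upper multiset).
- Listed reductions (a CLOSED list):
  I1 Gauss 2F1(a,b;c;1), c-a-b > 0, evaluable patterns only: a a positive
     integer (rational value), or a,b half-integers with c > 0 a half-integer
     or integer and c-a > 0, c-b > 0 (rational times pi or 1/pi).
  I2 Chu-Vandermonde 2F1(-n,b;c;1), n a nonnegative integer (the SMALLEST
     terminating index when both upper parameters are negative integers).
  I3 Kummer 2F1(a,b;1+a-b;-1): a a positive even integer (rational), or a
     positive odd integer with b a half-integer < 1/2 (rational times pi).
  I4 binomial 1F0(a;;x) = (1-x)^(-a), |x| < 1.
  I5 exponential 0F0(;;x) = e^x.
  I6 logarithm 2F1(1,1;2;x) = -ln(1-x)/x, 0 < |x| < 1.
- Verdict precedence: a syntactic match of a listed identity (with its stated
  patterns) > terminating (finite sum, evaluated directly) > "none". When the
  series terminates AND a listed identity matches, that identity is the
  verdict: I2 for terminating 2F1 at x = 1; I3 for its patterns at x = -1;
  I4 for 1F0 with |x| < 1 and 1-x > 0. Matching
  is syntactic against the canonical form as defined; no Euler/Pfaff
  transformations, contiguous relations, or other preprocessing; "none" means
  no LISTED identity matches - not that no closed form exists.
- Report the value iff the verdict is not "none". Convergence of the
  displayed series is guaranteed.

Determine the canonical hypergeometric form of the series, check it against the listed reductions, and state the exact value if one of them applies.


Reduced: x = \frac{2}{9}, 3F2, upper = {\frac{2}{3}, \frac{4}{5}, 1}, lower = {-\frac{3}{2}, \frac{3}{2}}, C = -\frac{2}{3}. Verdict: none. A 3F2 with upper {\frac{2}{3}, \frac{4}{5}, 1} fits none of I1-I6 at x = \frac{2}{9}; the sum runs forever.

First insight: t_0 being -\frac{2}{3}, the two k-th powers (prefactor -2/3) combine into one argument.
Step ratio: r(k) = \frac{2}{9} * (k+\frac{2}{3}) (k+\frac{4}{5}) (k+1) / [(k-\frac{3}{2}) (k+\frac{3}{2}) (k+1)] - rational in k, leading ratio \frac{2}{9}; with t_0 = -\frac{2}{3}, classification follows.


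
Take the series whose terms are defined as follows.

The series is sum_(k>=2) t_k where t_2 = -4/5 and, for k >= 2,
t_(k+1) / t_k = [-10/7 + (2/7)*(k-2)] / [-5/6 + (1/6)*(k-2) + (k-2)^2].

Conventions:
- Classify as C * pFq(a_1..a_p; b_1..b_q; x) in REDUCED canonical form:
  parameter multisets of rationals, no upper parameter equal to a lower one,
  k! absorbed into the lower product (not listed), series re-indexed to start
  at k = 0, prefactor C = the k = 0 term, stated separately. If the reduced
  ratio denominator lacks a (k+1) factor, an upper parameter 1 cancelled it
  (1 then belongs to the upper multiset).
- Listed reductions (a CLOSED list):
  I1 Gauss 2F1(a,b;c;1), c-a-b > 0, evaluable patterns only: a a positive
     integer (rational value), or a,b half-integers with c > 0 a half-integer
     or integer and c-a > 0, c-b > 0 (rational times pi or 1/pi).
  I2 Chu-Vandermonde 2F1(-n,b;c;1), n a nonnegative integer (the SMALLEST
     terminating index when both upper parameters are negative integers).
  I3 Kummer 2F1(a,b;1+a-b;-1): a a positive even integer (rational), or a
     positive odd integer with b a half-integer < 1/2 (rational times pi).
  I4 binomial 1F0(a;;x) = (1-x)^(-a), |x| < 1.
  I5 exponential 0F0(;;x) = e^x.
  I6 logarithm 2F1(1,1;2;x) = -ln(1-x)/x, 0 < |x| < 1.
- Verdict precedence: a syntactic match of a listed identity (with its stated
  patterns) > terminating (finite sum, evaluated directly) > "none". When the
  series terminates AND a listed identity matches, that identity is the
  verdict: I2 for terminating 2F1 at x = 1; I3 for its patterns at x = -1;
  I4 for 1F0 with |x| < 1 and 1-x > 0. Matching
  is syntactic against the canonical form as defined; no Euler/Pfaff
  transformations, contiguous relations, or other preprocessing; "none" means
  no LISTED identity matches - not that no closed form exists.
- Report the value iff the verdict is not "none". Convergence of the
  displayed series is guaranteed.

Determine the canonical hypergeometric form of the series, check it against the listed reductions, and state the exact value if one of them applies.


At argument 2/7: a 1F1 with upper {-5}, lower {-5/6}, scaled by C = -4/5. Verdict: terminating. With -5 upstairs the series is a 6-term polynomial sum; evaluated term by term. Hence: 1056048772/726482575.

Key step: with t_0 = -4/5, factor the ratio over Q (C = -4/5): negated roots = parameters.
Adjacent-term ratio: r(k) = (2/7) * (k-5) / [(k-5/6) (k+1)] - rational in k, leading ratio (2/7); with t_0 = -4/5, classification follows.


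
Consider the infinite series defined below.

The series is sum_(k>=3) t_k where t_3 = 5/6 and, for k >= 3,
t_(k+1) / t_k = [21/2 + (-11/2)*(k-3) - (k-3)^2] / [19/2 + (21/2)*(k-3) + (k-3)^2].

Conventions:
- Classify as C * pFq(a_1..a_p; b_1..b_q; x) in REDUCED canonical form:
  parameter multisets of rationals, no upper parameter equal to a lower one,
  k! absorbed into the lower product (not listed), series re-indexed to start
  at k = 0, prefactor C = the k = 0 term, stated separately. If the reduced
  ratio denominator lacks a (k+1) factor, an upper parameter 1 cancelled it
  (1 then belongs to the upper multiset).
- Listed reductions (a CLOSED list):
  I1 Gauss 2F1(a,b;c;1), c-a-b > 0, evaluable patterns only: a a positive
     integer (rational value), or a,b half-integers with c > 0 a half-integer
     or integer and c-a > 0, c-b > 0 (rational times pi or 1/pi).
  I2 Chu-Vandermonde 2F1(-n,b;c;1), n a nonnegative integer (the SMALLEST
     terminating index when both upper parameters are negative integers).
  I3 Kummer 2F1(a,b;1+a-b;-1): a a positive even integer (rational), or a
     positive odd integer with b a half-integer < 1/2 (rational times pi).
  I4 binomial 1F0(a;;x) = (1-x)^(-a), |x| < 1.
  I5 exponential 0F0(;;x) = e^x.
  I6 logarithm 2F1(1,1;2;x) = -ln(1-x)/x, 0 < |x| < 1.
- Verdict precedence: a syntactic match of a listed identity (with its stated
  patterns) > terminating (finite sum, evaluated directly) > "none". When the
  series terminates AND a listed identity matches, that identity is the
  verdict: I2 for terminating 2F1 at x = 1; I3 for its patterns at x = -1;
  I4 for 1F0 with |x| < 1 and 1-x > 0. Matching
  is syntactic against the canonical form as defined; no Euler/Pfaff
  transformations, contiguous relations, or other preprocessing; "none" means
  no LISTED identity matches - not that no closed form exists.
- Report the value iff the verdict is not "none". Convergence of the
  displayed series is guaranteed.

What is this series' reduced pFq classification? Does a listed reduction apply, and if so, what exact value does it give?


The series (x = -1) is 2F1: upper {-3/2, 7}, lower {19/2}, prefactor 5/6. Verdict: this is the Kummer evaluation I3 (x = -1; c = 19/2 equals 1+a-b for upper {-3/2, 7}: listed pattern). Exact value: (1276275/2097152) * pi.

Key step: with t_0 = 5/6, factor the ratio over Q (prefactor 5/6): negated roots = parameters.
Ratio: r(k) = (-1) * (k-3/2) (k+7) / [(k+19/2) (k+1)] ; factor over Q: parameters, x = (-1), and C = 5/6.
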